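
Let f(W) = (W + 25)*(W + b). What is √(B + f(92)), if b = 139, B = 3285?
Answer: 6*√842 ≈ 174.10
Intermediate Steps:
f(W) = (25 + W)*(139 + W) (f(W) = (W + 25)*(W + 139) = (25 + W)*(139 + W))
√(B + f(92)) = √(3285 + (3475 + 92² + 164*92)) = √(3285 + (3475 + 8464 + 15088)) = √(3285 + 27027) = √30312 = 6*√842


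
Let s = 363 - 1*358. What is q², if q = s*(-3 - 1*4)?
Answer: 1225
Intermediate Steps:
s = 5 (s = 363 - 358 = 5)
q = -35 (q = 5*(-3 - 1*4) = 5*(-3 - 4) = 5*(-7) = -35)
q² = (-35)² = 1225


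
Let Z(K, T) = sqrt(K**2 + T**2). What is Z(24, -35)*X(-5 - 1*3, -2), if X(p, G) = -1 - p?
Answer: 7*sqrt(1801) ≈ 297.07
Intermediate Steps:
Z(24, -35)*X(-5 - 1*3, -2) = sqrt(24**2 + (-35)**2)*(-1 - (-5 - 1*3)) = sqrt(576 + 1225)*(-1 - (-5 - 3)) = sqrt(1801)*(-1 - 1*(-8)) = sqrt(1801)*(-1 + 8) = sqrt(1801)*7 = 7*sqrt(1801)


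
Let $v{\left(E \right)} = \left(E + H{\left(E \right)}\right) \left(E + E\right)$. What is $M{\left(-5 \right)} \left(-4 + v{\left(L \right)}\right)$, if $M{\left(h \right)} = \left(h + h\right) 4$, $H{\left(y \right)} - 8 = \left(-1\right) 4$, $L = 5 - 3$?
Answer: $-800$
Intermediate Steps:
$L = 2$ ($L = 5 - 3 = 2$)
$H{\left(y \right)} = 4$ ($H{\left(y \right)} = 8 - 4 = 4$)
$M{\left(h \right)} = 8 h$ ($M{\left(h \right)} = 2 h 4 = 8 h$)
$v{\left(E \right)} = 2 E \left(4 + E\right)$ ($v{\left(E \right)} = \left(E + 4\right) \left(E + E\right) = \left(4 + E\right) 2 E = 2 E \left(4 + E\right)$)
$M{\left(-5 \right)} \left(-4 + v{\left(L \right)}\right) = 8 \left(-5\right) \left(-4 + 2 \cdot 2 \left(4 + 2\right)\right) = - 40 \left(-4 + 2 \cdot 2 \cdot 6\right) = - 40 \left(-4 + 24\right) = \left(-40\right) 20 = -800$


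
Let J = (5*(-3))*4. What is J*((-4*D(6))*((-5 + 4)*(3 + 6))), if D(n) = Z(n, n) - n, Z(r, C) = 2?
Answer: 8640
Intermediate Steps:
J = -60 (J = -15*4 = -60)
D(n) = 2 - n
J*((-4*D(6))*((-5 + 4)*(3 + 6))) = -60*(-4*(2 - 1*6))*(-5 + 4)*(3 + 6) = -60*(-4*(2 - 6))*(-1*9) = -60*(-4*(-4))*(-9) = -960*(-9) = -60*(-144) = 8640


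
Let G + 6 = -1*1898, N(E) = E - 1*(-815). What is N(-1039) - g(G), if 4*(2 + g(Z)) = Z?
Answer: 254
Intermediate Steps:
N(E) = 815 + E (N(E) = E + 815 = 815 + E)
G = -1904 (G = -6 - 1*1898 = -6 - 1898 = -1904)
g(Z) = -2 + Z/4
N(-1039) - g(G) = (815 - 1039) - (-2 + (1/4)*(-1904)) = -224 - (-2 - 476) = -224 - 1*(-478) = -224 + 478 = 254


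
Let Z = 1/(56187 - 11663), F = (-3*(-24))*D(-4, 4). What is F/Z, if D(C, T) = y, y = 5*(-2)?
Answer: -32057280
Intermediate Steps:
y = -10
D(C, T) = -10
F = -720 (F = -3*(-24)*(-10) = 72*(-10) = -720)
Z = 1/44524 ≈ 2.2460e-5
F/Z = -720/1/44524 = -720*44524 = -32057280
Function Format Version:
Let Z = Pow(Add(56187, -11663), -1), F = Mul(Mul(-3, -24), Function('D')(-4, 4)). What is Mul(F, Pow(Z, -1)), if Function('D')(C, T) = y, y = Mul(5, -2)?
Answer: -32057280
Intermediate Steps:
y = -10
Function('D')(C, T) = -10
F = -720 (F = Mul(Mul(-3, -24), -10) = Mul(72, -10) = -720)
Z = Rational(1, 44524) (Z = Pow(44524, -1) = Rational(1, 44524) ≈ 2.2460e-5)
Mul(F, Pow(Z, -1)) = Mul(-720, Pow(Rational(1, 44524), -1)) = Mul(-720, 44524) = -32057280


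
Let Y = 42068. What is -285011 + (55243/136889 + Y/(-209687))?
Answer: -8180905383943684/28703843743 ≈ -2.8501e+5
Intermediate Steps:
-285011 + (55243/136889 + Y/(-209687)) = -285011 + (55243/136889 + 42068/(-209687)) = -285011 + (55243*(1/136889) + 42068*(-1/209687)) = -285011 + (55243/136889 - 42068/209687) = -285011 + 5825092489/28703843743 = -8180905383943684/28703843743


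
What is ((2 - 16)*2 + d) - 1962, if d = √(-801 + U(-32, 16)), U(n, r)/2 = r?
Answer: -1990 + I*√769 ≈ -1990.0 + 27.731*I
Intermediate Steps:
U(n, r) = 2*r
d = I*√769 (d = √(-801 + 2*16) = √(-801 + 32) = √(-769) = I*√769 ≈ 27.731*I)
((2 - 16)*2 + d) - 1962 = ((2 - 16)*2 + I*√769) - 1962 = (-14*2 + I*√769) - 1962 = (-28 + I*√769) - 1962 = -1990 + I*√769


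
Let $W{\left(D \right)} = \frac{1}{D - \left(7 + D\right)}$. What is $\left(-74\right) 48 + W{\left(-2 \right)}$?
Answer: $- \frac{24865}{7} \approx -3552.1$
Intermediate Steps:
$W{\left(D \right)} = - \frac{1}{7}$ ($W{\left(D \right)} = \frac{1}{D - \left(7 + D\right)} = \frac{1}{-7} = - \frac{1}{7}$)
$\left(-74\right) 48 + W{\left(-2 \right)} = \left(-74\right) 48 - \frac{1}{7} = -3552 - \frac{1}{7} = - \frac{24865}{7}$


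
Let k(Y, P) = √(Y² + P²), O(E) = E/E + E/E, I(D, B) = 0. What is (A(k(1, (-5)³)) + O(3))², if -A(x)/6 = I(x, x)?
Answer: 4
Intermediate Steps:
O(E) = 2 (O(E) = 1 + 1 = 2)
k(Y, P) = √(P² + Y²)
A(x) = 0 (A(x) = -6*0 = 0)
(A(k(1, (-5)³)) + O(3))² = (0 + 2)² = 2² = 4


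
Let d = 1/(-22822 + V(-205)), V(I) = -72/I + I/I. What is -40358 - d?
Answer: -188804127209/4678233 ≈ -40358.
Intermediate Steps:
V(I) = 1 - 72/I (V(I) = -72/I + 1 = 1 - 72/I)
d = -205/4678233 (d = 1/(-22822 + (-72 - 205)/(-205)) = 1/(-22822 - 1/205*(-277)) = 1/(-22822 + 277/205) = 1/(-4678233/205) = -205/4678233 ≈ -4.3820e-5)
-40358 - d = -40358 - 1*(-205/4678233) = -40358 + 205/4678233 = -188804127209/4678233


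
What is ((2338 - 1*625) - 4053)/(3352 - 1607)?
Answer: -468/349 ≈ -1.3410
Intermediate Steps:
((2338 - 1*625) - 4053)/(3352 - 1607) = ((2338 - 625) - 4053)/1745 = (1713 - 4053)*(1/1745) = -2340*1/1745 = -468/349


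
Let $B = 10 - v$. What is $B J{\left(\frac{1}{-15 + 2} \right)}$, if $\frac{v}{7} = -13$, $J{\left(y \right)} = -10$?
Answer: $-1010$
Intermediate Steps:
$v = -91$ ($v = 7 \left(-13\right) = -91$)
$B = 101$ ($B = 10 - -91 = 10 + 91 = 101$)
$B J{\left(\frac{1}{-15 + 2} \right)} = 101 \left(-10\right) = -1010$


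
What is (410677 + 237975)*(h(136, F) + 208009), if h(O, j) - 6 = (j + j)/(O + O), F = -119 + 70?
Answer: 269858224149/2 ≈ 1.3493e+11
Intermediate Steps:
F = -49
h(O, j) = 6 + j/O (h(O, j) = 6 + (j + j)/(O + O) = 6 + (2*j)/((2*O)) = 6 + (2*j)*(1/(2*O)) = 6 + j/O)
(410677 + 237975)*(h(136, F) + 208009) = (410677 + 237975)*((6 - 49/136) + 208009) = 648652*((6 - 49*1/136) + 208009) = 648652*((6 - 49/136) + 208009) = 648652*(767/136 + 208009) = 648652*(28289991/136) = 269858224149/2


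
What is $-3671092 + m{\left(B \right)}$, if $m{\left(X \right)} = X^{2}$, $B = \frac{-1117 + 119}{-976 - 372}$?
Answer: $- \frac{1667688740391}{454276} \approx -3.6711 \cdot 10^{6}$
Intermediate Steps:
$B = \frac{499}{674}$ ($B = - \frac{998}{-1348} = \left(-998\right) \left(- \frac{1}{1348}\right) = \frac{499}{674} \approx 0.74036$)
$-3671092 + m{\left(B \right)} = -3671092 + \left(\frac{499}{674}\right)^{2} = -3671092 + \frac{249001}{454276} = - \frac{1667688740391}{454276}$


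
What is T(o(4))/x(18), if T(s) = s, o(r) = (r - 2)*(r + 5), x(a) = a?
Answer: 1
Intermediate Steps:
o(r) = (-2 + r)*(5 + r)
T(o(4))/x(18) = (-10 + 4**2 + 3*4)/18 = (-10 + 16 + 12)*(1/18) = 18*(1/18) = 1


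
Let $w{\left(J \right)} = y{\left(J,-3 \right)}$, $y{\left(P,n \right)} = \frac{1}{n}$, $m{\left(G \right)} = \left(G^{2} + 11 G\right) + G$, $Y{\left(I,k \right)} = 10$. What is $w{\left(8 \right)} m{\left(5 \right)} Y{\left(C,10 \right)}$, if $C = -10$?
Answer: $- \frac{850}{3} \approx -283.33$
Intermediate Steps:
$m{\left(G \right)} = G^{2} + 12 G$
$w{\left(J \right)} = - \frac{1}{3}$ ($w{\left(J \right)} = \frac{1}{-3} = - \frac{1}{3}$)
$w{\left(8 \right)} m{\left(5 \right)} Y{\left(C,10 \right)} = - \frac{5 \left(12 + 5\right)}{3} \cdot 10 = - \frac{5 \cdot 17}{3} \cdot 10 = \left(- \frac{1}{3}\right) 85 \cdot 10 = \left(- \frac{85}{3}\right) 10 = - \frac{850}{3}$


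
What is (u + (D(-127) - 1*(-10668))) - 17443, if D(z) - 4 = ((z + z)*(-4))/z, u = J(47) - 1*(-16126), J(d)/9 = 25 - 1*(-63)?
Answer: 10139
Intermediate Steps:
J(d) = 792 (J(d) = 9*(25 - 1*(-63)) = 9*(25 + 63) = 9*88 = 792)
u = 16918 (u = 792 - 1*(-16126) = 792 + 16126 = 16918)
D(z) = -4 (D(z) = 4 + ((z + z)*(-4))/z = 4 + ((2*z)*(-4))/z = 4 + (-8*z)/z = 4 - 8 = -4)
(u + (D(-127) - 1*(-10668))) - 17443 = (16918 + (-4 - 1*(-10668))) - 17443 = (16918 + (-4 + 10668)) - 17443 = (16918 + 10664) - 17443 = 27582 - 17443 = 10139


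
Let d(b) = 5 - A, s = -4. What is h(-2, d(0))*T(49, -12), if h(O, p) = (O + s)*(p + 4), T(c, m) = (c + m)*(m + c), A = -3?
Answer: -98568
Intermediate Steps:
d(b) = 8 (d(b) = 5 - 1*(-3) = 5 + 3 = 8)
T(c, m) = (c + m)² (T(c, m) = (c + m)*(c + m) = (c + m)²)
h(O, p) = (-4 + O)*(4 + p) (h(O, p) = (O - 4)*(p + 4) = (-4 + O)*(4 + p))
h(-2, d(0))*T(49, -12) = (-16 - 4*8 + 4*(-2) - 2*8)*(49 - 12)² = (-16 - 32 - 8 - 16)*37² = -72*1369 = -98568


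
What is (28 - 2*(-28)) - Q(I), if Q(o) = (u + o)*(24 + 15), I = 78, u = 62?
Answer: -5376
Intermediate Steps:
Q(o) = 2418 + 39*o (Q(o) = (62 + o)*(24 + 15) = (62 + o)*39 = 2418 + 39*o)
(28 - 2*(-28)) - Q(I) = (28 - 2*(-28)) - (2418 + 39*78) = (28 + 56) - (2418 + 3042) = 84 - 1*5460 = 84 - 5460 = -5376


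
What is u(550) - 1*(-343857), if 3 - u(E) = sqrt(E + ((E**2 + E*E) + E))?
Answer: 343860 - 10*sqrt(6061) ≈ 3.4308e+5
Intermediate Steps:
u(E) = 3 - sqrt(2*E + 2*E**2) (u(E) = 3 - sqrt(E + ((E**2 + E*E) + E)) = 3 - sqrt(E + ((E**2 + E**2) + E)) = 3 - sqrt(E + (2*E**2 + E)) = 3 - sqrt(E + (E + 2*E**2)) = 3 - sqrt(2*E + 2*E**2))
u(550) - 1*(-343857) = (3 - sqrt(2)*sqrt(550*(1 + 550))) - 1*(-343857) = (3 - sqrt(2)*sqrt(550*551)) + 343857 = (3 - sqrt(2)*sqrt(303050)) + 343857 = (3 - sqrt(2)*5*sqrt(12122)) + 343857 = (3 - 10*sqrt(6061)) + 343857 = 343860 - 10*sqrt(6061)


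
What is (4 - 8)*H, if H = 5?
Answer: -20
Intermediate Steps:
(4 - 8)*H = (4 - 8)*5 = -4*5 = -20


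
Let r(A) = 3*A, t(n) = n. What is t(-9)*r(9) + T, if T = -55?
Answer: -298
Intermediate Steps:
t(-9)*r(9) + T = -27*9 - 55 = -9*27 - 55 = -243 - 55 = -298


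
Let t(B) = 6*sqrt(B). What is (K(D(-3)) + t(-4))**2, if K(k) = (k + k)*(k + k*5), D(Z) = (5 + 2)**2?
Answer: 830131200 + 691488*I ≈ 8.3013e+8 + 6.9149e+5*I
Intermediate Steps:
D(Z) = 49 (D(Z) = 7**2 = 49)
K(k) = 12*k**2 (K(k) = (2*k)*(k + 5*k) = (2*k)*(6*k) = 12*k**2)
(K(D(-3)) + t(-4))**2 = (12*49**2 + 6*sqrt(-4))**2 = (12*2401 + 6*(2*I))**2 = (28812 + 12*I)**2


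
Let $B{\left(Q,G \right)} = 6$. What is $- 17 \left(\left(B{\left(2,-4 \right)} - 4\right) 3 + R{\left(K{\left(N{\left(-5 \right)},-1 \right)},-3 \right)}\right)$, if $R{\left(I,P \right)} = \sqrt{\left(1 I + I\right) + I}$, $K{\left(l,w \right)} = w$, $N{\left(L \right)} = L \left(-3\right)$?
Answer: $-102 - 17 i \sqrt{3} \approx -102.0 - 29.445 i$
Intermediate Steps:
$N{\left(L \right)} = - 3 L$
$R{\left(I,P \right)} = \sqrt{3} \sqrt{I}$ ($R{\left(I,P \right)} = \sqrt{\left(I + I\right) + I} = \sqrt{2 I + I} = \sqrt{3 I} = \sqrt{3} \sqrt{I}$)
$- 17 \left(\left(B{\left(2,-4 \right)} - 4\right) 3 + R{\left(K{\left(N{\left(-5 \right)},-1 \right)},-3 \right)}\right) = - 17 \left(\left(6 - 4\right) 3 + \sqrt{3} \sqrt{-1}\right) = - 17 \left(2 \cdot 3 + \sqrt{3} i\right) = - 17 \left(6 + i \sqrt{3}\right) = -102 - 17 i \sqrt{3}$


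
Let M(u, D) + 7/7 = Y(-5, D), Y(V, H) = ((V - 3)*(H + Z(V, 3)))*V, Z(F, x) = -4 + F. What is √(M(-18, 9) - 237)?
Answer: I*√238 ≈ 15.427*I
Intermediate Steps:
Y(V, H) = V*(-3 + V)*(-4 + H + V) (Y(V, H) = ((V - 3)*(H + (-4 + V)))*V = ((-3 + V)*(-4 + H + V))*V = V*(-3 + V)*(-4 + H + V))
M(u, D) = -361 + 40*D (M(u, D) = -1 - 5*(12 + (-5)² - 7*(-5) - 3*D + D*(-5)) = -1 - 5*(12 + 25 + 35 - 3*D - 5*D) = -1 - 5*(72 - 8*D) = -1 + (-360 + 40*D) = -361 + 40*D)
√(M(-18, 9) - 237) = √((-361 + 40*9) - 237) = √((-361 + 360) - 237) = √(-1 - 237) = √(-238) = I*√238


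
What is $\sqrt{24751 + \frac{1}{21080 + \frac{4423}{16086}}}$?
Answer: $\frac{\sqrt{2846042769756997862617}}{339097303} \approx 157.32$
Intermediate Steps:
$\sqrt{24751 + \frac{1}{21080 + \frac{4423}{16086}}} = \sqrt{24751 + \frac{1}{\frac{339097303}{16086}}} = \sqrt{24751 + \frac{16086}{339097303}} = \sqrt{\frac{8392997362639}{339097303}} = \frac{\sqrt{2846042769756997862617}}{339097303}$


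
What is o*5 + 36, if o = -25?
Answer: -89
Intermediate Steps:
o*5 + 36 = -25*5 + 36 = -125 + 36 = -89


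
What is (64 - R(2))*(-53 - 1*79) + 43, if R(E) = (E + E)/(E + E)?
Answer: -8273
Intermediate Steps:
R(E) = 1 (R(E) = (2*E)/((2*E)) = (2*E)*(1/(2*E)) = 1)
(64 - R(2))*(-53 - 1*79) + 43 = (64 - 1*1)*(-53 - 1*79) + 43 = (64 - 1)*(-53 - 79) + 43 = 63*(-132) + 43 = -8316 + 43 = -8273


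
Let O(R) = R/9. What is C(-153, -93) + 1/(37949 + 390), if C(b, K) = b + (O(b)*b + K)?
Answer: 90288346/38339 ≈ 2355.0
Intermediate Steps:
O(R) = R/9 (O(R) = R*(⅑) = R/9)
C(b, K) = K + b + b²/9 (C(b, K) = b + ((b/9)*b + K) = b + (b²/9 + K) = b + (K + b²/9) = K + b + b²/9)
C(-153, -93) + 1/(37949 + 390) = (-93 - 153 + (⅑)*(-153)²) + 1/(37949 + 390) = (-93 - 153 + (⅑)*23409) + 1/38339 = (-93 - 153 + 2601) + 1/38339 = 2355 + 1/38339 = 90288346/38339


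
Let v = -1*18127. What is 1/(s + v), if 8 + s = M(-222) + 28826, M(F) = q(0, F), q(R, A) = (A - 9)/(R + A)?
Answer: 74/791211 ≈ 9.3527e-5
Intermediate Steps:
q(R, A) = (-9 + A)/(A + R)
M(F) = (-9 + F)/F (M(F) = (-9 + F)/(F + 0) = (-9 + F)/F)
s = 2132609/74 (s = -8 + ((-9 - 222)/(-222) + 28826) = -8 + (-1/222*(-231) + 28826) = -8 + (77/74 + 28826) = -8 + 2133201/74 = 2132609/74 ≈ 28819.)
v = -18127
1/(s + v) = 1/(2132609/74 - 18127) = 1/(791211/74) = 74/791211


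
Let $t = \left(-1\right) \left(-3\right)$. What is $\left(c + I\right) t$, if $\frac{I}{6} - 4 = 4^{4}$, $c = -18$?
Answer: $4626$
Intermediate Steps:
$I = 1560$ ($I = 24 + 6 \cdot 4^{4} = 24 + 6 \cdot 256 = 24 + 1536 = 1560$)
$t = 3$
$\left(c + I\right) t = \left(-18 + 1560\right) 3 = 1542 \cdot 3 = 4626$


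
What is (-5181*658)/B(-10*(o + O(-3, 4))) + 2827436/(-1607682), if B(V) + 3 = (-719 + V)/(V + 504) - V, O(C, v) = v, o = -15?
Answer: 1682489918150114/56261635431 ≈ 29905.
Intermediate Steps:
B(V) = -3 - V + (-719 + V)/(504 + V) (B(V) = -3 + ((-719 + V)/(V + 504) - V) = -3 + ((-719 + V)/(504 + V) - V) = -3 + (-V + (-719 + V)/(504 + V)) = -3 - V + (-719 + V)/(504 + V))
(-5181*658)/B(-10*(o + O(-3, 4))) + 2827436/(-1607682) = (-5181*658)/(((-2231 - (-10*(-15 + 4))² - (-5060)*(-15 + 4))/(504 - 10*(-15 + 4)))) + 2827436/(-1607682) = -3409098*(504 - 10*(-11))/(-2231 - (-10*(-11))² - (-5060)*(-11)) + 2827436*(-1/1607682) = -3409098*(504 + 110)/(-2231 - 1*110² - 506*110) - 1413718/803841 = -3409098*614/(-2231 - 1*12100 - 55660) - 1413718/803841 = -3409098*614/(-2231 - 12100 - 55660) - 1413718/803841 = -3409098/((1/614)*(-69991)) - 1413718/803841 = -3409098/(-69991/614) - 1413718/803841 = -3409098*(-614/69991) - 1413718/803841 = 2093186172/69991 - 1413718/803841 = 1682489918150114/56261635431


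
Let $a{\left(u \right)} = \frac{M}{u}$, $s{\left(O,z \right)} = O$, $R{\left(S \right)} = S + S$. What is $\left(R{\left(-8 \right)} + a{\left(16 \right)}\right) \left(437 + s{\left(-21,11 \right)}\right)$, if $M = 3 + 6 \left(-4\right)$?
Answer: $-7202$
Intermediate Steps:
$M = -21$ ($M = 3 - 24 = -21$)
$R{\left(S \right)} = 2 S$
$a{\left(u \right)} = - \frac{21}{u}$
$\left(R{\left(-8 \right)} + a{\left(16 \right)}\right) \left(437 + s{\left(-21,11 \right)}\right) = \left(2 \left(-8\right) - \frac{21}{16}\right) \left(437 - 21\right) = \left(-16 - \frac{21}{16}\right) 416 = \left(- \frac{277}{16}\right) 416 = -7202$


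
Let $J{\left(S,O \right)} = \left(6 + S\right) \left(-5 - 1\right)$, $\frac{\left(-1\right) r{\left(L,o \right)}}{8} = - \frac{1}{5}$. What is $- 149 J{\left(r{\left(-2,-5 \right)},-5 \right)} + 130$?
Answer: $\frac{34622}{5} \approx 6924.4$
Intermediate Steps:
$r{\left(L,o \right)} = \frac{8}{5}$ ($r{\left(L,o \right)} = - 8 \left(- \frac{1}{5}\right) = - 8 \left(\left(-1\right) \frac{1}{5}\right) = \left(-8\right) \left(- \frac{1}{5}\right) = \frac{8}{5}$)
$J{\left(S,O \right)} = -36 - 6 S$ ($J{\left(S,O \right)} = \left(6 + S\right) \left(-6\right) = -36 - 6 S$)
$- 149 J{\left(r{\left(-2,-5 \right)},-5 \right)} + 130 = - 149 \left(-36 - \frac{48}{5}\right) + 130 = \left(-149\right) \left(- \frac{228}{5}\right) + 130 = \frac{33972}{5} + 130 = \frac{34622}{5}$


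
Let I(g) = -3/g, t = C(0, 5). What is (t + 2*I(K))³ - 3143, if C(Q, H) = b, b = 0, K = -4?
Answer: -25117/8 ≈ -3139.6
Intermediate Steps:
C(Q, H) = 0
t = 0
(t + 2*I(K))³ - 3143 = (0 + 2*(-3/(-4)))³ - 3143 = (0 + 2*(-3*(-¼)))³ - 3143 = (0 + 2*(¾))³ - 3143 = (0 + 3/2)³ - 3143 = (3/2)³ - 3143 = 27/8 - 3143 = -25117/8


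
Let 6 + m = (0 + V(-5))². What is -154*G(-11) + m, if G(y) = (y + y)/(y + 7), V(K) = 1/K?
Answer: -21324/25 ≈ -852.96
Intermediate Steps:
m = -149/25 (m = -6 + (0 + 1/(-5))² = -6 + (0 - ⅕)² = -6 + (-⅕)² = -6 + 1/25 = -149/25 ≈ -5.9600)
G(y) = 2*y/(7 + y) (G(y) = (2*y)/(7 + y) = 2*y/(7 + y))
-154*G(-11) + m = -308*(-11)/(7 - 11) - 149/25 = -308*(-11)/(-4) - 149/25 = -308*(-11)*(-1)/4 - 149/25 = -154*11/2 - 149/25 = -847 - 149/25 = -21324/25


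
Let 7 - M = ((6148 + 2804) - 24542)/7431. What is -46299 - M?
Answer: -344115476/7431 ≈ -46308.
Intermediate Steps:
M = 67607/7431 (M = 7 - ((6148 + 2804) - 24542)/7431 = 7 - (8952 - 24542)/7431 = 7 - (-15590)/7431 = 7 - 1*(-15590/7431) = 7 + 15590/7431 = 67607/7431 ≈ 9.0980)
-46299 - M = -46299 - 1*67607/7431 = -46299 - 67607/7431 = -344115476/7431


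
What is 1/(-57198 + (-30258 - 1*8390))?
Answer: -1/95846 ≈ -1.0433e-5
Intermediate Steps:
1/(-57198 + (-30258 - 1*8390)) = 1/(-57198 + (-30258 - 8390)) = 1/(-57198 - 38648) = 1/(-95846) = -1/95846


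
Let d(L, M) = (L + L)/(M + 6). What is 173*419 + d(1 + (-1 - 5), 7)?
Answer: 942321/13 ≈ 72486.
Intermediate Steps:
d(L, M) = 2*L/(6 + M) (d(L, M) = (2*L)/(6 + M) = 2*L/(6 + M))
173*419 + d(1 + (-1 - 5), 7) = 173*419 + 2*(1 + (-1 - 5))/(6 + 7) = 72487 + 2*(1 - 6)/13 = 72487 + 2*(-5)*(1/13) = 72487 - 10/13 = 942321/13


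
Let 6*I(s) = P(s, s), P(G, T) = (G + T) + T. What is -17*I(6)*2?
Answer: -102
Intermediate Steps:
P(G, T) = G + 2*T
I(s) = s/2 (I(s) = (s + 2*s)/6 = (3*s)/6 = s/2)
-17*I(6)*2 = -17*6/2*2 = -17*3*2 = -51*2 = -102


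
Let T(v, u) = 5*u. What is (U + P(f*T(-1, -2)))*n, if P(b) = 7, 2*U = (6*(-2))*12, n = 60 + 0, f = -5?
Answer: -3900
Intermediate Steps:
n = 60
U = -72 (U = ((6*(-2))*12)/2 = (-12*12)/2 = (½)*(-144) = -72)
(U + P(f*T(-1, -2)))*n = (-72 + 7)*60 = -65*60 = -3900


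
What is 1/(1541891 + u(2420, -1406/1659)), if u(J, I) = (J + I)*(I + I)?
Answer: 2752281/4232431695683 ≈ 6.5028e-7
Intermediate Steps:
u(J, I) = 2*I*(I + J) (u(J, I) = (I + J)*(2*I) = 2*I*(I + J))
1/(1541891 + u(2420, -1406/1659)) = 1/(1541891 + 2*(-1406/1659)*(-1406/1659 + 2420)) = 1/(1541891 + 2*(-1406/1659)*(4013374/1659)) = 1/(1541891 - 11285607688/2752281) = 1/(4232431695683/2752281) = 2752281/4232431695683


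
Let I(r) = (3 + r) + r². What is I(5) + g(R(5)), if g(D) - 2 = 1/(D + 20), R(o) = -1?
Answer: 666/19 ≈ 35.053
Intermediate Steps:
I(r) = 3 + r + r²
g(D) = 2 + 1/(20 + D) (g(D) = 2 + 1/(D + 20) = 2 + 1/(20 + D))
I(5) + g(R(5)) = (3 + 5 + 5²) + (41 + 2*(-1))/(20 - 1) = (3 + 5 + 25) + (41 - 2)/19 = 33 + (1/19)*39 = 33 + 39/19 = 666/19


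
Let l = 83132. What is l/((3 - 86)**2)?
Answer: 83132/6889 ≈ 12.067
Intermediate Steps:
l/((3 - 86)**2) = 83132/((3 - 86)**2) = 83132/((-83)**2) = 83132/6889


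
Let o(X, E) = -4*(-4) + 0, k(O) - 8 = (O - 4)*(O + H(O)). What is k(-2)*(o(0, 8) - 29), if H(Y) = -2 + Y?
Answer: -572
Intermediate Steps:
k(O) = 8 + (-4 + O)*(-2 + 2*O) (k(O) = 8 + (O - 4)*(O + (-2 + O)) = 8 + (-4 + O)*(-2 + 2*O))
o(X, E) = 16 (o(X, E) = 16 + 0 = 16)
k(-2)*(o(0, 8) - 29) = (16 - 10*(-2) + 2*(-2)²)*(16 - 29) = (16 + 20 + 2*4)*(-13) = (16 + 20 + 8)*(-13) = 44*(-13) = -572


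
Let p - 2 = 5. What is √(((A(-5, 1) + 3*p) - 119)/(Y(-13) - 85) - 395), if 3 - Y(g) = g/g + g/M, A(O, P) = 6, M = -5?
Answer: 5*I*√180402/107 ≈ 19.848*I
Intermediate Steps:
p = 7 (p = 2 + 5 = 7)
Y(g) = 2 + g/5 (Y(g) = 3 - (g/g + g/(-5)) = 3 - (1 + g*(-⅕)) = 3 - (1 - g/5) = 3 + (-1 + g/5) = 2 + g/5)
√(((A(-5, 1) + 3*p) - 119)/(Y(-13) - 85) - 395) = √(((6 + 3*7) - 119)/((2 + (⅕)*(-13)) - 85) - 395) = √(((6 + 21) - 119)/((2 - 13/5) - 85) - 395) = √((27 - 119)/(-⅗ - 85) - 395) = √(-92/(-428/5) - 395) = √(-92*(-5/428) - 395) = √(115/107 - 395) = √(-42150/107) = 5*I*√180402/107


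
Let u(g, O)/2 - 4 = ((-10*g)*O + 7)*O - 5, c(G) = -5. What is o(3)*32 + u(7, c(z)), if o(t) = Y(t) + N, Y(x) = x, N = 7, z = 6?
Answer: -3252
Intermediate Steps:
o(t) = 7 + t (o(t) = t + 7 = 7 + t)
u(g, O) = -2 + 2*O*(7 - 10*O*g) (u(g, O) = 8 + 2*(((-10*g)*O + 7)*O - 5) = 8 + 2*((-10*O*g + 7)*O - 5) = 8 + 2*((7 - 10*O*g)*O - 5) = 8 + 2*(O*(7 - 10*O*g) - 5) = 8 + 2*(-5 + O*(7 - 10*O*g)) = 8 + (-10 + 2*O*(7 - 10*O*g)) = -2 + 2*O*(7 - 10*O*g))
o(3)*32 + u(7, c(z)) = (7 + 3)*32 + (-2 + 14*(-5) - 20*7*(-5)²) = 10*32 + (-2 - 70 - 20*7*25) = 320 + (-2 - 70 - 3500) = 320 - 3572 = -3252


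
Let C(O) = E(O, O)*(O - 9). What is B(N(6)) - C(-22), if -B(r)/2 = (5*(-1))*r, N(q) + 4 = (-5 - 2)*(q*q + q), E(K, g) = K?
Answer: -3662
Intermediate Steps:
C(O) = O*(-9 + O) (C(O) = O*(O - 9) = O*(-9 + O))
N(q) = -4 - 7*q - 7*q² (N(q) = -4 + (-5 - 2)*(q*q + q) = -4 - 7*(q² + q) = -4 - 7*(q + q²) = -4 + (-7*q - 7*q²) = -4 - 7*q - 7*q²)
B(r) = 10*r (B(r) = -2*5*(-1)*r = -(-10)*r = 10*r)
B(N(6)) - C(-22) = 10*(-4 - 7*6 - 7*6²) - (-22)*(-9 - 22) = 10*(-4 - 42 - 7*36) - (-22)*(-31) = 10*(-4 - 42 - 252) - 1*682 = 10*(-298) - 682 = -2980 - 682 = -3662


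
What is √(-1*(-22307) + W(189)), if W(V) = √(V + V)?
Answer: √(22307 + 3*√42) ≈ 149.42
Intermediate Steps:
W(V) = √2*√V (W(V) = √(2*V) = √2*√V)
√(-1*(-22307) + W(189)) = √(-1*(-22307) + √2*√189) = √(22307 + √2*(3*√21)) = √(22307 + 3*√42)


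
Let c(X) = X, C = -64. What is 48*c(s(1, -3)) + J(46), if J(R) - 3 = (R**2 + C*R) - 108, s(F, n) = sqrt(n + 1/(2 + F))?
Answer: -933 + 32*I*sqrt(6) ≈ -933.0 + 78.384*I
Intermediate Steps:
J(R) = -105 + R**2 - 64*R (J(R) = 3 + ((R**2 - 64*R) - 108) = 3 + (-108 + R**2 - 64*R) = -105 + R**2 - 64*R)
48*c(s(1, -3)) + J(46) = 48*sqrt((1 - 3*(2 + 1))/(2 + 1)) + (-105 + 46**2 - 64*46) = 48*sqrt((1 - 3*3)/3) + (-105 + 2116 - 2944) = 48*sqrt((1 - 9)/3) - 933 = 48*sqrt((1/3)*(-8)) - 933 = 48*sqrt(-8/3) - 933 = 48*(2*I*sqrt(6)/3) - 933 = 32*I*sqrt(6) - 933 = -933 + 32*I*sqrt(6)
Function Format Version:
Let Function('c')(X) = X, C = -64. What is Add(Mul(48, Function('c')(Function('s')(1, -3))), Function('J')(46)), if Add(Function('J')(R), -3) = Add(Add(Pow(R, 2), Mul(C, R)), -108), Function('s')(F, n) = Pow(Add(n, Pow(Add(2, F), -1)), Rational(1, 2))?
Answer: Add(-933, Mul(32, I, Pow(6, Rational(1, 2)))) ≈ Add(-933.00, Mul(78.384, I))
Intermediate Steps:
Function('J')(R) = Add(-105, Pow(R, 2), Mul(-64, R)) (Function('J')(R) = Add(3, Add(Add(Pow(R, 2), Mul(-64, R)), -108)) = Add(3, Add(-108, Pow(R, 2), Mul(-64, R))) = Add(-105, Pow(R, 2), Mul(-64, R)))
Add(Mul(48, Function('c')(Function('s')(1, -3))), Function('J')(46)) = Add(Mul(48, Pow(Mul(Pow(Add(2, 1), -1), Add(1, Mul(-3, Add(2, 1)))), Rational(1, 2))), Add(-105, Pow(46, 2), Mul(-64, 46))) = Add(Mul(48, Pow(Mul(Pow(3, -1), Add(1, Mul(-3, 3))), Rational(1, 2))), Add(-105, 2116, -2944)) = Add(Mul(48, Pow(Mul(Rational(1, 3), Add(1, -9)), Rational(1, 2))), -933) = Add(Mul(48, Pow(Mul(Rational(1, 3), -8), Rational(1, 2))), -933) = Add(Mul(48, Pow(Rational(-8, 3), Rational(1, 2))), -933) = Add(Mul(48, Mul(Rational(2, 3), I, Pow(6, Rational(1, 2)))), -933) = Add(Mul(32, I, Pow(6, Rational(1, 2))), -933) = Add(-933, Mul(32, I, Pow(6, Rational(1, 2))))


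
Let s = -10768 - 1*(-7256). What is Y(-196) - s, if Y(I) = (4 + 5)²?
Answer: 3593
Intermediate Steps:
Y(I) = 81 (Y(I) = 9² = 81)
s = -3512 (s = -10768 + 7256 = -3512)
Y(-196) - s = 81 - 1*(-3512) = 81 + 3512 = 3593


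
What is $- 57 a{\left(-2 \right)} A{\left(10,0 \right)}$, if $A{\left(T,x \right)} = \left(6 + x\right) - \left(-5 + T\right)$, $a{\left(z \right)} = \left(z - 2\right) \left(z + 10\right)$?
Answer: $1824$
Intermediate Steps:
$a{\left(z \right)} = \left(-2 + z\right) \left(10 + z\right)$
$A{\left(T,x \right)} = 11 + x - T$
$- 57 a{\left(-2 \right)} A{\left(10,0 \right)} = - 57 \left(-20 + \left(-2\right)^{2} + 8 \left(-2\right)\right) \left(11 + 0 - 10\right) = - 57 \left(-20 + 4 - 16\right) \left(11 + 0 - 10\right) = \left(-57\right) \left(-32\right) 1 = 1824 \cdot 1 = 1824$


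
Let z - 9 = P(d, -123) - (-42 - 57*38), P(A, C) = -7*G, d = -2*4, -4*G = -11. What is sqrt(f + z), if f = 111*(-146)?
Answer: I*sqrt(56033)/2 ≈ 118.36*I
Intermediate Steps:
G = 11/4 (G = -1/4*(-11) = 11/4 ≈ 2.7500)
d = -8
f = -16206
P(A, C) = -77/4 (P(A, C) = -7*11/4 = -77/4)
z = 8791/4 (z = 9 + (-77/4 - (-42 - 57*38)) = 9 + (-77/4 - (-42 - 2166)) = 9 + (-77/4 - 1*(-2208)) = 9 + (-77/4 + 2208) = 9 + 8755/4 = 8791/4 ≈ 2197.8)
sqrt(f + z) = sqrt(-16206 + 8791/4) = sqrt(-56033/4) = I*sqrt(56033)/2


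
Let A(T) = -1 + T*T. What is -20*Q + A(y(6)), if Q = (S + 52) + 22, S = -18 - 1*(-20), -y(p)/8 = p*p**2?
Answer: 2984463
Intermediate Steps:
y(p) = -8*p**3 (y(p) = -8*p*p**2 = -8*p**3)
S = 2 (S = -18 + 20 = 2)
Q = 76 (Q = (2 + 52) + 22 = 54 + 22 = 76)
A(T) = -1 + T**2
-20*Q + A(y(6)) = -20*76 + (-1 + (-8*6**3)**2) = -1520 + (-1 + (-8*216)**2) = -1520 + (-1 + (-1728)**2) = -1520 + (-1 + 2985984) = -1520 + 2985983 = 2984463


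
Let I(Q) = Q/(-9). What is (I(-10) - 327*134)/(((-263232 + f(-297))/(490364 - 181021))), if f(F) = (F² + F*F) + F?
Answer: 121990030736/783999 ≈ 1.5560e+5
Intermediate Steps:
I(Q) = -Q/9 (I(Q) = Q*(-⅑) = -Q/9)
f(F) = F + 2*F² (f(F) = (F² + F²) + F = 2*F² + F = F + 2*F²)
(I(-10) - 327*134)/(((-263232 + f(-297))/(490364 - 181021))) = (-⅑*(-10) - 327*134)/(((-263232 - 297*(1 + 2*(-297)))/(490364 - 181021))) = (10/9 - 43818)/(((-263232 - 297*(1 - 594))/309343)) = -394352*309343/(-263232 - 297*(-593))/9 = -394352*309343/(-263232 + 176121)/9 = -394352/(9*((-87111*1/309343))) = -394352/(9*(-87111/309343)) = -394352/9*(-309343/87111) = 121990030736/783999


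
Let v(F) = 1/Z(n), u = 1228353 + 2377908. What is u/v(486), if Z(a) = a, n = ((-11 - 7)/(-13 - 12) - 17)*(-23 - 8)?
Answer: 45500195037/25 ≈ 1.8200e+9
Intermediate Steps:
u = 3606261
n = 12617/25 (n = (-18/(-25) - 17)*(-31) = (-18*(-1/25) - 17)*(-31) = (18/25 - 17)*(-31) = -407/25*(-31) = 12617/25 ≈ 504.68)
v(F) = 25/12617 (v(F) = 1/(12617/25) = 25/12617)
u/v(486) = 3606261/(25/12617) = 3606261*(12617/25) = 45500195037/25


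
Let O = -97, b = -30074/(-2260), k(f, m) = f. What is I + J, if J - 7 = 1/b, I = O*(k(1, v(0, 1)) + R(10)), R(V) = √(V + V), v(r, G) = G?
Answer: -1352200/15037 - 194*√5 ≈ -523.72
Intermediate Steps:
b = 15037/1130 (b = -30074*(-1/2260) = 15037/1130 ≈ 13.307)
R(V) = √2*√V (R(V) = √(2*V) = √2*√V)
I = -97 - 194*√5 (I = -97*(1 + √2*√10) = -97*(1 + 2*√5) = -97 - 194*√5 ≈ -530.80)
J = 106389/15037 (J = 7 + 1/(15037/1130) = 7 + 1130/15037 = 106389/15037 ≈ 7.0751)
I + J = (-97 - 194*√5) + 106389/15037 = -1352200/15037 - 194*√5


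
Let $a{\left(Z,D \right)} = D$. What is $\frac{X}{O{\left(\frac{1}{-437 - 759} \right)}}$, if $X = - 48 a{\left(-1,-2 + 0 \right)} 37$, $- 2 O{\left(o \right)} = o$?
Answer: $8496384$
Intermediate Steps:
$O{\left(o \right)} = - \frac{o}{2}$
$X = 3552$ ($X = - 48 \left(-2 + 0\right) 37 = \left(-48\right) \left(-2\right) 37 = 96 \cdot 37 = 3552$)
$\frac{X}{O{\left(\frac{1}{-437 - 759} \right)}} = \frac{3552}{\left(- \frac{1}{2}\right) \frac{1}{-437 - 759}} = \frac{3552}{\left(- \frac{1}{2}\right) \frac{1}{-1196}} = \frac{3552}{\left(- \frac{1}{2}\right) \left(- \frac{1}{1196}\right)} = 3552 \frac{1}{\frac{1}{2392}} = 3552 \cdot 2392 = 8496384$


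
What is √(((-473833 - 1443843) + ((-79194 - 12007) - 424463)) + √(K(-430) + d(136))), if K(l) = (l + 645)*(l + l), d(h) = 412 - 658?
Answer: √(-2433340 + I*√185146) ≈ 0.14 + 1559.9*I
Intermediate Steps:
d(h) = -246
K(l) = 2*l*(645 + l) (K(l) = (645 + l)*(2*l) = 2*l*(645 + l))
√(((-473833 - 1443843) + ((-79194 - 12007) - 424463)) + √(K(-430) + d(136))) = √(((-473833 - 1443843) + ((-79194 - 12007) - 424463)) + √(2*(-430)*(645 - 430) - 246)) = √((-1917676 + (-91201 - 424463)) + √(2*(-430)*215 - 246)) = √((-1917676 - 515664) + √(-184900 - 246)) = √(-2433340 + √(-185146)) = √(-2433340 + I*√185146)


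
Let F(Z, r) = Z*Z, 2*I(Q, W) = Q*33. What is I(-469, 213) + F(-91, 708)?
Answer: 1085/2 ≈ 542.50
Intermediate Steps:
I(Q, W) = 33*Q/2 (I(Q, W) = (Q*33)/2 = (33*Q)/2 = 33*Q/2)
F(Z, r) = Z²
I(-469, 213) + F(-91, 708) = (33/2)*(-469) + (-91)² = -15477/2 + 8281 = 1085/2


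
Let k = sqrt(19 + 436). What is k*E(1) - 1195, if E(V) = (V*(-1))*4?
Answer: -1195 - 4*sqrt(455) ≈ -1280.3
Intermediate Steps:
E(V) = -4*V (E(V) = -V*4 = -4*V)
k = sqrt(455) ≈ 21.331
k*E(1) - 1195 = sqrt(455)*(-4*1) - 1195 = sqrt(455)*(-4) - 1195 = -4*sqrt(455) - 1195 = -1195 - 4*sqrt(455)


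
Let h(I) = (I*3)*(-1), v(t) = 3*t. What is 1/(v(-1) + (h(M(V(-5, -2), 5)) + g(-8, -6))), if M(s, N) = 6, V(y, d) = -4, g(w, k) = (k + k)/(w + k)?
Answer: -7/141 ≈ -0.049645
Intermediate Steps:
g(w, k) = 2*k/(k + w) (g(w, k) = (2*k)/(k + w) = 2*k/(k + w))
h(I) = -3*I (h(I) = (3*I)*(-1) = -3*I)
1/(v(-1) + (h(M(V(-5, -2), 5)) + g(-8, -6))) = 1/(3*(-1) + (-3*6 + 2*(-6)/(-6 - 8))) = 1/(-3 + (-18 + 2*(-6)/(-14))) = 1/(-3 + (-18 + 2*(-6)*(-1/14))) = 1/(-3 + (-18 + 6/7)) = 1/(-3 - 120/7) = 1/(-141/7) = -7/141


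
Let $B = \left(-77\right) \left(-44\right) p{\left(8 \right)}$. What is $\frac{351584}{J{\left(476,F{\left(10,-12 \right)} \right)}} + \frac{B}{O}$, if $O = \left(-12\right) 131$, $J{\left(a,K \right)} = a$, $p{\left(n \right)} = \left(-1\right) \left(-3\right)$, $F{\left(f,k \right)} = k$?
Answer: $\frac{11413583}{15589} \approx 732.16$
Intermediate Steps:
$p{\left(n \right)} = 3$
$B = 10164$ ($B = \left(-77\right) \left(-44\right) 3 = 3388 \cdot 3 = 10164$)
$O = -1572$
$\frac{351584}{J{\left(476,F{\left(10,-12 \right)} \right)}} + \frac{B}{O} = \frac{351584}{476} + \frac{10164}{-1572} = 351584 \cdot \frac{1}{476} + 10164 \left(- \frac{1}{1572}\right) = \frac{87896}{119} - \frac{847}{131} = \frac{11413583}{15589}$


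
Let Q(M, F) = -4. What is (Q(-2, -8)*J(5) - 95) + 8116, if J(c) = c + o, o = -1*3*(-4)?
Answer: 7953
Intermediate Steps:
o = 12 (o = -3*(-4) = 12)
J(c) = 12 + c (J(c) = c + 12 = 12 + c)
(Q(-2, -8)*J(5) - 95) + 8116 = (-4*(12 + 5) - 95) + 8116 = (-4*17 - 95) + 8116 = (-68 - 95) + 8116 = -163 + 8116 = 7953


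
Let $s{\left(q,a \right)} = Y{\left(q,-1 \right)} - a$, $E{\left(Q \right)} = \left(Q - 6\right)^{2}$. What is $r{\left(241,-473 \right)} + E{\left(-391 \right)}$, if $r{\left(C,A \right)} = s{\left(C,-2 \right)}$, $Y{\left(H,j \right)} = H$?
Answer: $157852$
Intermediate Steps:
$E{\left(Q \right)} = \left(-6 + Q\right)^{2}$
$s{\left(q,a \right)} = q - a$
$r{\left(C,A \right)} = 2 + C$ ($r{\left(C,A \right)} = C - -2 = C + 2 = 2 + C$)
$r{\left(241,-473 \right)} + E{\left(-391 \right)} = \left(2 + 241\right) + \left(-6 - 391\right)^{2} = 243 + \left(-397\right)^{2} = 243 + 157609 = 157852$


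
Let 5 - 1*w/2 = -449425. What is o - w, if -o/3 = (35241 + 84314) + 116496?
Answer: -1607013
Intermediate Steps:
w = 898860 (w = 10 - 2*(-449425) = 10 + 898850 = 898860)
o = -708153 (o = -3*((35241 + 84314) + 116496) = -3*(119555 + 116496) = -3*236051 = -708153)
o - w = -708153 - 1*898860 = -708153 - 898860 = -1607013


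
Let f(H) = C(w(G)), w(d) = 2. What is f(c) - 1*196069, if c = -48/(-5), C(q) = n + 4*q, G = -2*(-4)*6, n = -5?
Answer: -196066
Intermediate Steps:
G = 48 (G = 8*6 = 48)
C(q) = -5 + 4*q
c = 48/5 (c = -48*(-⅕) = 48/5 ≈ 9.6000)
f(H) = 3 (f(H) = -5 + 4*2 = -5 + 8 = 3)
f(c) - 1*196069 = 3 - 1*196069 = 3 - 196069 = -196066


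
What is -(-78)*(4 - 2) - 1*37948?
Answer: -37792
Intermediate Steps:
-(-78)*(4 - 2) - 1*37948 = -(-78)*2 - 37948 = -39*(-4) - 37948 = 156 - 37948 = -37792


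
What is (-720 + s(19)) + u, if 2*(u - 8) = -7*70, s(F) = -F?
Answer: -976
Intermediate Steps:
u = -237 (u = 8 + (-7*70)/2 = 8 + (1/2)*(-490) = 8 - 245 = -237)
(-720 + s(19)) + u = (-720 - 1*19) - 237 = (-720 - 19) - 237 = -739 - 237 = -976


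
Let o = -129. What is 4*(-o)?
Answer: 516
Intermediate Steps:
4*(-o) = 4*(-1*(-129)) = 4*129 = 516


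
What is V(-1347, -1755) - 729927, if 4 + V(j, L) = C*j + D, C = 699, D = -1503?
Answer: -1672987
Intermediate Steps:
V(j, L) = -1507 + 699*j (V(j, L) = -4 + (699*j - 1503) = -4 + (-1503 + 699*j) = -1507 + 699*j)
V(-1347, -1755) - 729927 = (-1507 + 699*(-1347)) - 729927 = (-1507 - 941553) - 729927 = -943060 - 729927 = -1672987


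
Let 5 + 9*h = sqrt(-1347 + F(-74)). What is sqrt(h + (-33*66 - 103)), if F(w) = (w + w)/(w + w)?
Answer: sqrt(-20534 + I*sqrt(1346))/3 ≈ 0.042671 + 47.766*I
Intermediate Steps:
F(w) = 1 (F(w) = (2*w)/((2*w)) = (2*w)*(1/(2*w)) = 1)
h = -5/9 + I*sqrt(1346)/9 (h = -5/9 + sqrt(-1347 + 1)/9 = -5/9 + sqrt(-1346)/9 = -5/9 + (I*sqrt(1346))/9 = -5/9 + I*sqrt(1346)/9 ≈ -0.55556 + 4.0764*I)
sqrt(h + (-33*66 - 103)) = sqrt((-5/9 + I*sqrt(1346)/9) + (-33*66 - 103)) = sqrt((-5/9 + I*sqrt(1346)/9) + (-2178 - 103)) = sqrt((-5/9 + I*sqrt(1346)/9) - 2281) = sqrt(-20534/9 + I*sqrt(1346)/9)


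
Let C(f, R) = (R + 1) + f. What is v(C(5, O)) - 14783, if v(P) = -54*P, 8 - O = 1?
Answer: -15485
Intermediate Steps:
O = 7 (O = 8 - 1*1 = 8 - 1 = 7)
C(f, R) = 1 + R + f (C(f, R) = (1 + R) + f = 1 + R + f)
v(C(5, O)) - 14783 = -54*(1 + 7 + 5) - 14783 = -54*13 - 14783 = -702 - 14783 = -15485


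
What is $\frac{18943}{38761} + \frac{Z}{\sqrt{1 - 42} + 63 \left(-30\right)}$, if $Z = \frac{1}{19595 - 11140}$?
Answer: $\frac{114424995582775}{234135449595991} - \frac{i \sqrt{41}}{30202452155} \approx 0.48871 - 2.1201 \cdot 10^{-10} i$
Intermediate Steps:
$Z = \frac{1}{8455}$ ($Z = \frac{1}{19595 - 11140} = \frac{1}{8455} \approx 0.00011827$)
$\frac{18943}{38761} + \frac{Z}{\sqrt{1 - 42} + 63 \left(-30\right)} = \frac{18943}{38761} + \frac{1}{8455 \left(\sqrt{1 - 42} + 63 \left(-30\right)\right)} = 18943 \cdot \frac{1}{38761} + \frac{1}{8455 \left(\sqrt{-41} - 1890\right)} = \frac{18943}{38761} + \frac{1}{8455 \left(i \sqrt{41} - 1890\right)} = \frac{18943}{38761} + \frac{1}{8455 \left(-1890 + i \sqrt{41}\right)}$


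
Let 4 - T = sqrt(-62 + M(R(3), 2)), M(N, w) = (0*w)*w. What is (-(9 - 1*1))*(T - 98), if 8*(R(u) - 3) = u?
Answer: 752 + 8*I*sqrt(62) ≈ 752.0 + 62.992*I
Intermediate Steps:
R(u) = 3 + u/8
M(N, w) = 0 (M(N, w) = 0*w = 0)
T = 4 - I*sqrt(62) (T = 4 - sqrt(-62 + 0) = 4 - sqrt(-62) = 4 - I*sqrt(62) ≈ 4.0 - 7.874*I)
(-(9 - 1*1))*(T - 98) = (-(9 - 1*1))*((4 - I*sqrt(62)) - 98) = (-(9 - 1))*(-94 - I*sqrt(62)) = (-1*8)*(-94 - I*sqrt(62)) = -8*(-94 - I*sqrt(62)) = 752 + 8*I*sqrt(62)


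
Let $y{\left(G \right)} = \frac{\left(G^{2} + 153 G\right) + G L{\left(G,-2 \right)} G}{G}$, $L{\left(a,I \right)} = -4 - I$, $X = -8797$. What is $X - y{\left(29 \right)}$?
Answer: $-8921$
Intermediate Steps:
$y{\left(G \right)} = \frac{- G^{2} + 153 G}{G}$ ($y{\left(G \right)} = \frac{\left(G^{2} + 153 G\right) + G \left(-4 - -2\right) G}{G} = \frac{\left(G^{2} + 153 G\right) + G \left(-4 + 2\right) G}{G} = \frac{\left(G^{2} + 153 G\right) + G \left(-2\right) G}{G} = \frac{\left(G^{2} + 153 G\right) + - 2 G G}{G} = \frac{\left(G^{2} + 153 G\right) - 2 G^{2}}{G} = \frac{- G^{2} + 153 G}{G}$)
$X - y{\left(29 \right)} = -8797 - \left(153 - 29\right) = -8797 - 124 = -8921$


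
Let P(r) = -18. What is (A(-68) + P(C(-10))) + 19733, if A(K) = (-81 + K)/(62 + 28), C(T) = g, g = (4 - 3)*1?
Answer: 1774201/90 ≈ 19713.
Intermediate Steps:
g = 1 (g = 1*1 = 1)
C(T) = 1
A(K) = -9/10 + K/90 (A(K) = (-81 + K)/90 = (-81 + K)*(1/90) = -9/10 + K/90)
(A(-68) + P(C(-10))) + 19733 = ((-9/10 + (1/90)*(-68)) - 18) + 19733 = ((-9/10 - 34/45) - 18) + 19733 = (-149/90 - 18) + 19733 = -1769/90 + 19733 = 1774201/90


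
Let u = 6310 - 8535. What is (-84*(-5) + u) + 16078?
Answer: 14273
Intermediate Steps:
u = -2225
(-84*(-5) + u) + 16078 = (-84*(-5) - 2225) + 16078 = (420 - 2225) + 16078 = -1805 + 16078 = 14273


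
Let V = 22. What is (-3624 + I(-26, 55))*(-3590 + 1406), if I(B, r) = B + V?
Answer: 7923552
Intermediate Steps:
I(B, r) = 22 + B (I(B, r) = B + 22 = 22 + B)
(-3624 + I(-26, 55))*(-3590 + 1406) = (-3624 + (22 - 26))*(-3590 + 1406) = (-3624 - 4)*(-2184) = -3628*(-2184) = 7923552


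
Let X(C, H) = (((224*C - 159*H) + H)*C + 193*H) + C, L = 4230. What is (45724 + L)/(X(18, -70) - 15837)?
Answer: 49954/242327 ≈ 0.20614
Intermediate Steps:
X(C, H) = C + 193*H + C*(-158*H + 224*C) (X(C, H) = (((-159*H + 224*C) + H)*C + 193*H) + C = ((-158*H + 224*C)*C + 193*H) + C = (C*(-158*H + 224*C) + 193*H) + C = (193*H + C*(-158*H + 224*C)) + C = C + 193*H + C*(-158*H + 224*C))
(45724 + L)/(X(18, -70) - 15837) = (45724 + 4230)/((18 + 193*(-70) + 224*18² - 158*18*(-70)) - 15837) = 49954/((18 - 13510 + 224*324 + 199080) - 15837) = 49954/((18 - 13510 + 72576 + 199080) - 15837) = 49954/(258164 - 15837) = 49954/242327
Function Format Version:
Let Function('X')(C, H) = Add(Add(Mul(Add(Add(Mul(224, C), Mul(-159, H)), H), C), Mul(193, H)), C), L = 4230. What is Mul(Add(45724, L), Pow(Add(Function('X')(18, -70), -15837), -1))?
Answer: Rational(49954, 242327) ≈ 0.20614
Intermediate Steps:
Function('X')(C, H) = Add(C, Mul(193, H), Mul(C, Add(Mul(-158, H), Mul(224, C)))) (Function('X')(C, H) = Add(Add(Mul(Add(Add(Mul(-159, H), Mul(224, C)), H), C), Mul(193, H)), C) = Add(Add(Mul(Add(Mul(-158, H), Mul(224, C)), C), Mul(193, H)), C) = Add(Add(Mul(C, Add(Mul(-158, H), Mul(224, C))), Mul(193, H)), C) = Add(Add(Mul(193, H), Mul(C, Add(Mul(-158, H), Mul(224, C)))), C) = Add(C, Mul(193, H), Mul(C, Add(Mul(-158, H), Mul(224, C)))))
Mul(Add(45724, L), Pow(Add(Function('X')(18, -70), -15837), -1)) = Mul(Add(45724, 4230), Pow(Add(Add(18, Mul(193, -70), Mul(224, Pow(18, 2)), Mul(-158, 18, -70)), -15837), -1)) = Mul(49954, Pow(Add(Add(18, -13510, Mul(224, 324), 199080), -15837), -1)) = Mul(49954, Pow(Add(Add(18, -13510, 72576, 199080), -15837), -1)) = Mul(49954, Pow(Add(258164, -15837), -1)) = Mul(49954, Pow(242327, -1)) = Mul(49954, Rational(1, 242327)) = Rational(49954, 242327)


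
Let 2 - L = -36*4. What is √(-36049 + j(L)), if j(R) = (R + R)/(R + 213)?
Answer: I*√4645926341/359 ≈ 189.86*I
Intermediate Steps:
L = 146 (L = 2 - (-36)*4 = 2 - 1*(-144) = 2 + 144 = 146)
j(R) = 2*R/(213 + R) (j(R) = (2*R)/(213 + R) = 2*R/(213 + R))
√(-36049 + j(L)) = √(-36049 + 2*146/(213 + 146)) = √(-36049 + 2*146/359) = √(-36049 + 2*146*(1/359)) = √(-36049 + 292/359) = √(-12941299/359) = I*√4645926341/359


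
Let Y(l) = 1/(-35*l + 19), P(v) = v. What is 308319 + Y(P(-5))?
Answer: 59813887/194 ≈ 3.0832e+5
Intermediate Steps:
Y(l) = 1/(19 - 35*l)
308319 + Y(P(-5)) = 308319 - 1/(-19 + 35*(-5)) = 308319 - 1/(-19 - 175) = 308319 - 1/(-194) = 308319 - 1*(-1/194) = 308319 + 1/194 = 59813887/194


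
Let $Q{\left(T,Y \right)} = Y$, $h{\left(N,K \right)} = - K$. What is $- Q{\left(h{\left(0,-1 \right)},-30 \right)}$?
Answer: $30$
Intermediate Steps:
$- Q{\left(h{\left(0,-1 \right)},-30 \right)} = \left(-1\right) \left(-30\right) = 30$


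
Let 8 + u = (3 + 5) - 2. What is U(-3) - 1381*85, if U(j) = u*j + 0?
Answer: -117379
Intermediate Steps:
u = -2 (u = -8 + ((3 + 5) - 2) = -8 + (8 - 2) = -8 + 6 = -2)
U(j) = -2*j (U(j) = -2*j + 0 = -2*j)
U(-3) - 1381*85 = -2*(-3) - 1381*85 = 6 - 117385 = -117379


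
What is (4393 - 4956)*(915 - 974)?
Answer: 33217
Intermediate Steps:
(4393 - 4956)*(915 - 974) = -563*(-59) = 33217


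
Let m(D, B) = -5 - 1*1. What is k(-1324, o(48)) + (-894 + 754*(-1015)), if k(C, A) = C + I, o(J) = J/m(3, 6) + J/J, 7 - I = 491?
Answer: -768012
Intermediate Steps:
m(D, B) = -6 (m(D, B) = -5 - 1 = -6)
I = -484 (I = 7 - 1*491 = 7 - 491 = -484)
o(J) = 1 - J/6 (o(J) = J/(-6) + J/J = J*(-⅙) + 1 = -J/6 + 1 = 1 - J/6)
k(C, A) = -484 + C (k(C, A) = C - 484 = -484 + C)
k(-1324, o(48)) + (-894 + 754*(-1015)) = (-484 - 1324) + (-894 + 754*(-1015)) = -1808 + (-894 - 765310) = -1808 - 766204 = -768012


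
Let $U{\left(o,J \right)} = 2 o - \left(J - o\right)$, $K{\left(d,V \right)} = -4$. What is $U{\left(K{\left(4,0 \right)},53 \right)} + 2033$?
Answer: $1968$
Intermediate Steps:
$U{\left(o,J \right)} = - J + 3 o$
$U{\left(K{\left(4,0 \right)},53 \right)} + 2033 = \left(\left(-1\right) 53 + 3 \left(-4\right)\right) + 2033 = \left(-53 - 12\right) + 2033 = -65 + 2033 = 1968$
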